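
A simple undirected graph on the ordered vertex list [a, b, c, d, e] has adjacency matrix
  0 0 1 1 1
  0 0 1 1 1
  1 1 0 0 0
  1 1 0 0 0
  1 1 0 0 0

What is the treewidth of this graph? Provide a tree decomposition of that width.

Each bag holds 3 vertices, so the decomposition has width 2, which upper-bounds the treewidth. The edges d–a–c–b–d form a cycle, so G is not a tree and its treewidth is at least 2. Hence tw(G) = 2 exactly.

Treewidth 2.
One optimal decomposition is:
Bags: B1 = {a, b, d}  B2 = {a, b, c}  B3 = {a, b, e}
Tree: B1–B2, B2–B3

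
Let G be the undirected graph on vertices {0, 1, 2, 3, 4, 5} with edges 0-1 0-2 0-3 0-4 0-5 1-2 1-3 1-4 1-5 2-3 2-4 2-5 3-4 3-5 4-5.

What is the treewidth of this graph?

5

A width-5 tree decomposition is:
Bags: B1 = {0, 1, 2, 3, 4, 5}
Tree: (single bag)
A single bag containing all 6 vertices is trivially a valid decomposition of width 5. Conversely, {0, 1, 2, 3, 4, 5} is a clique of size 6, and the vertices of any clique must share a bag in every tree decomposition; so some bag has ≥ 6 vertices and tw(G) ≥ 5. The upper and lower bounds meet at 5, so that is the treewidth.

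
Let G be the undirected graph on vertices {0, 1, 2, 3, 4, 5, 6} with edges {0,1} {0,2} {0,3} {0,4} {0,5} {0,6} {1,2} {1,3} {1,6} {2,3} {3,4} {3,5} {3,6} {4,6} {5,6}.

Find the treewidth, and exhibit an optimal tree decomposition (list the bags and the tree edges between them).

Treewidth 3.
One such decomposition:
Bags: B1 = {0, 1, 3, 6}  B2 = {0, 1, 2, 3}  B3 = {0, 3, 4, 6}  B4 = {0, 3, 5, 6}
Tree: B1–B2, B1–B3, B3–B4

Every bag has size at most 4, so the width is 4 − 1 = 3 and tw(G) ≤ 3. On the other hand G contains the 4-clique {0, 1, 2, 3}. A clique must lie in a single bag of any decomposition, so no decomposition can have width below 3. Therefore the treewidth is 3.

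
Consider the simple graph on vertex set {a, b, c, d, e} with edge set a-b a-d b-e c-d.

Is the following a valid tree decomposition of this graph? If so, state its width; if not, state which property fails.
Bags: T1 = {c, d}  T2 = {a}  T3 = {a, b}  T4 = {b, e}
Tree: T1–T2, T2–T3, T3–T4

A tree decomposition must satisfy three properties: every vertex lies in some bag; for every edge, both endpoints lie together in some bag; and for every vertex, the bags containing it form a connected subtree. Here edge (d,a) lies in no bag, so the decomposition is invalid.

No — edge (d,a) lies in no bag.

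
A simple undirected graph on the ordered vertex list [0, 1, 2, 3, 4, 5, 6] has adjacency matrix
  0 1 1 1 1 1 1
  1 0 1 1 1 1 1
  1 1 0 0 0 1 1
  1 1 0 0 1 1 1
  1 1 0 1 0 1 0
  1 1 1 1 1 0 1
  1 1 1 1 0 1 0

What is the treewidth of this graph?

A width-4 tree decomposition is:
Bags: B1 = {0, 1, 3, 5, 6}  B2 = {0, 1, 3, 4, 5}  B3 = {0, 1, 2, 5, 6}
Tree: B1–B2, B1–B3
Every bag has size at most 5, so the width is 5 − 1 = 4 and tw(G) ≤ 4. Conversely, {0, 1, 2, 5, 6} is a clique of size 5, and the vertices of any clique must share a bag in every tree decomposition; so some bag has ≥ 5 vertices and tw(G) ≥ 4. The upper and lower bounds meet at 4, so that is the treewidth.

4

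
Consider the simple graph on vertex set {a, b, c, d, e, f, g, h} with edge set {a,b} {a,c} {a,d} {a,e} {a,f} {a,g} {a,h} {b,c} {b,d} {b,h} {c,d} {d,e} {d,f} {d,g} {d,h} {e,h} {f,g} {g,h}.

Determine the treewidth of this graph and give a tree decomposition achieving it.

Every bag has size at most 4, so the width is 4 − 1 = 3 and tw(G) ≤ 3. On the other hand G contains the 4-clique {a, d, g, h}. A clique must lie in a single bag of any decomposition, so no decomposition can have width below 3. Combining the bounds, tw(G) = 3.

Treewidth 3.
Bags: B1 = {a, b, d, h}  B2 = {a, d, g, h}  B3 = {a, d, e, h}  B4 = {a, b, c, d}  B5 = {a, d, f, g}
Tree: B1–B2, B1–B3, B1–B4, B2–B5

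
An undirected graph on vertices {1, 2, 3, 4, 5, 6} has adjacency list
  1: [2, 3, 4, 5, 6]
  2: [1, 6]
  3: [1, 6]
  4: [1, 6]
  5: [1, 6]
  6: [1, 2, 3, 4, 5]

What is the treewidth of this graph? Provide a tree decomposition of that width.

Treewidth 2.
One such decomposition:
Bags: B1 = {1, 5, 6}  B2 = {1, 4, 6}  B3 = {1, 3, 6}  B4 = {1, 2, 6}
Tree: B1–B2, B1–B3, B1–B4

Every bag has size at most 3, so the width is 3 − 1 = 2 and tw(G) ≤ 2. Conversely, {1, 2, 6} is a clique of size 3, and the vertices of any clique must share a bag in every tree decomposition; so some bag has ≥ 3 vertices and tw(G) ≥ 2. Hence tw(G) = 2 exactly.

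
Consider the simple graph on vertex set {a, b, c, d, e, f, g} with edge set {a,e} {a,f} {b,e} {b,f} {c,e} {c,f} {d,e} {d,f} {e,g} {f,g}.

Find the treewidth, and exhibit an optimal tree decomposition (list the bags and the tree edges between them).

Treewidth 2.
One optimal decomposition is:
Bags: B1 = {a, e, f}  B2 = {e, f, g}  B3 = {d, e, f}  B4 = {b, e, f}  B5 = {c, e, f}
Tree: B1–B2, B2–B3, B3–B4, B4–B5

The largest bag has 3 vertices, giving width 2; this decomposition certifies tw(G) ≤ 2. Since f–a–e–g–f is a cycle in G, G is not acyclic. Forests are exactly the graphs of treewidth ≤ 1, so tw(G) ≥ 2. Therefore the treewidth is 2.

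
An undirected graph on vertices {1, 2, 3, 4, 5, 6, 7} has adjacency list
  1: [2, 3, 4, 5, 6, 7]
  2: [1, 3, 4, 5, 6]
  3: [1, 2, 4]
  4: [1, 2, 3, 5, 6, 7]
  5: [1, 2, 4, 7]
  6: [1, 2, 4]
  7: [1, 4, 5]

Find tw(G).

A width-3 tree decomposition is:
Bags: B1 = {1, 2, 4, 5}  B2 = {1, 2, 4, 6}  B3 = {1, 4, 5, 7}  B4 = {1, 2, 3, 4}
Tree: B1–B2, B1–B3, B1–B4
Each bag holds 4 vertices, so the decomposition has width 3, which upper-bounds the treewidth. For the lower bound, the 4 vertices {1, 2, 3, 4} are pairwise adjacent, and any tree decomposition puts a clique entirely inside one bag — forcing width ≥ 3. Therefore the treewidth is 3.

3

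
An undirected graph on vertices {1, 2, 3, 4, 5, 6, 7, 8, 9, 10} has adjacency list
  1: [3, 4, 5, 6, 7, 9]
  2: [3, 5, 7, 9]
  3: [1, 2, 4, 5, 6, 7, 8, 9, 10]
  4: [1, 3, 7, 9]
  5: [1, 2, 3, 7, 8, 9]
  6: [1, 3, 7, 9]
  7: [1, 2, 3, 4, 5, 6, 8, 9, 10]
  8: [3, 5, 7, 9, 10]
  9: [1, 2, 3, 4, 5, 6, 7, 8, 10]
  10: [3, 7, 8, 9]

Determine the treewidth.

A width-4 tree decomposition is:
Bags: B1 = {3, 5, 7, 8, 9}  B2 = {1, 3, 5, 7, 9}  B3 = {2, 3, 5, 7, 9}  B4 = {1, 3, 6, 7, 9}  B5 = {1, 3, 4, 7, 9}  B6 = {3, 7, 8, 9, 10}
Tree: B1–B2, B1–B3, B2–B4, B2–B5, B1–B6
The largest bag has 5 vertices, giving width 4; this decomposition certifies tw(G) ≤ 4. Conversely, {3, 7, 8, 9, 10} is a clique of size 5, and the vertices of any clique must share a bag in every tree decomposition; so some bag has ≥ 5 vertices and tw(G) ≥ 4. Therefore the treewidth is 4.

4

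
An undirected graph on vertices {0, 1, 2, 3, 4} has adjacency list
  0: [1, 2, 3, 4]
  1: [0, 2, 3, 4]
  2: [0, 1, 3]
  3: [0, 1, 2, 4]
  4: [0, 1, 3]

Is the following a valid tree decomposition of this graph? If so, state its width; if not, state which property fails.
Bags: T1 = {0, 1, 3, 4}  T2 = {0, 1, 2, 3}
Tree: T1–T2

Yes; width 3.

Checking the three conditions: (i) the bags cover all of {0, 1, 2, 3, 4}; (ii) for each edge, some bag contains both endpoints; (iii) the bags containing any fixed vertex form a subtree. All hold, so the decomposition is valid with width 4 − 1 = 3.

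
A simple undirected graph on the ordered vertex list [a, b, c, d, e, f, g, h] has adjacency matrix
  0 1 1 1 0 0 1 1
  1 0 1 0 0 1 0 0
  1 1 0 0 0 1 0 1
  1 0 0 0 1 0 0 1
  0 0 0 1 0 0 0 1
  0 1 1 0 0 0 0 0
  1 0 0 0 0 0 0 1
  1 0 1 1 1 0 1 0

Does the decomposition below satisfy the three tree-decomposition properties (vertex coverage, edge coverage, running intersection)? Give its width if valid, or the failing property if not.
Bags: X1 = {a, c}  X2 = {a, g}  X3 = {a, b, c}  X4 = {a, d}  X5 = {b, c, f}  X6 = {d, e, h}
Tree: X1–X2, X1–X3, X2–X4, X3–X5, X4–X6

No — edge (h,c) lies in no bag.

A tree decomposition must satisfy three properties: every vertex lies in some bag; for every edge, both endpoints lie together in some bag; and for every vertex, the bags containing it form a connected subtree. Here edge (h,c) lies in no bag, so the decomposition is invalid.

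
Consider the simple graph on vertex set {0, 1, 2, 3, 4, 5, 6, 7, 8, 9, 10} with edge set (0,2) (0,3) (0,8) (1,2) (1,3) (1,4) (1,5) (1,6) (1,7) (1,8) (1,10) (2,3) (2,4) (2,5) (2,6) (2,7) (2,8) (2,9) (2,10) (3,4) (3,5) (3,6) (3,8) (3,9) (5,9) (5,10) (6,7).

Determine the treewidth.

3

A width-3 tree decomposition is:
Bags: B1 = {1, 2, 3, 8}  B2 = {1, 2, 3, 6}  B3 = {1, 2, 3, 5}  B4 = {2, 3, 5, 9}  B5 = {1, 2, 6, 7}  B6 = {1, 2, 5, 10}  B7 = {1, 2, 3, 4}  B8 = {0, 2, 3, 8}
Tree: B1–B2, B1–B3, B3–B4, B2–B5, B3–B6, B1–B7, B1–B8
Each bag holds 4 vertices, so the decomposition has width 3, which upper-bounds the treewidth. On the other hand G contains the 4-clique {0, 2, 3, 8}. A clique must lie in a single bag of any decomposition, so no decomposition can have width below 3. The upper and lower bounds meet at 3, so that is the treewidth.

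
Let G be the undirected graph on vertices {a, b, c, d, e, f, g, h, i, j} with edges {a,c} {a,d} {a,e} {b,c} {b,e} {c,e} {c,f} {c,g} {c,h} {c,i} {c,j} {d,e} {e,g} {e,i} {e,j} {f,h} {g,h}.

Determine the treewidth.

A width-2 tree decomposition is:
Bags: B1 = {c, e, g}  B2 = {b, c, e}  B3 = {a, c, e}  B4 = {a, d, e}  B5 = {c, e, i}  B6 = {c, g, h}  B7 = {c, f, h}  B8 = {c, e, j}
Tree: B1–B2, B2–B3, B3–B4, B1–B5, B1–B6, B6–B7, B5–B8
Each bag holds 3 vertices, so the decomposition has width 2, which upper-bounds the treewidth. On the other hand G contains the 3-clique {a, d, e}. A clique must lie in a single bag of any decomposition, so no decomposition can have width below 2. Combining the bounds, tw(G) = 2.

2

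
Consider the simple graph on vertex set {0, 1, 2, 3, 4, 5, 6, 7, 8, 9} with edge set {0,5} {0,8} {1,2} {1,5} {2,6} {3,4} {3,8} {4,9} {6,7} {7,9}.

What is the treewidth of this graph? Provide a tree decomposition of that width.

Each bag holds 3 vertices, so the decomposition has width 2, which upper-bounds the treewidth. The edges 5–1–2–6–7–9–4–3–8–0–5 form a cycle, so G is not a tree and its treewidth is at least 2. Hence tw(G) = 2 exactly.

Treewidth 2.
One such decomposition:
Bags: B1 = {1, 2, 5}  B2 = {2, 5, 6}  B3 = {5, 6, 7}  B4 = {5, 7, 9}  B5 = {4, 5, 9}  B6 = {3, 4, 5}  B7 = {3, 5, 8}  B8 = {0, 5, 8}
Tree: B1–B2, B2–B3, B3–B4, B4–B5, B5–B6, B6–B7, B7–B8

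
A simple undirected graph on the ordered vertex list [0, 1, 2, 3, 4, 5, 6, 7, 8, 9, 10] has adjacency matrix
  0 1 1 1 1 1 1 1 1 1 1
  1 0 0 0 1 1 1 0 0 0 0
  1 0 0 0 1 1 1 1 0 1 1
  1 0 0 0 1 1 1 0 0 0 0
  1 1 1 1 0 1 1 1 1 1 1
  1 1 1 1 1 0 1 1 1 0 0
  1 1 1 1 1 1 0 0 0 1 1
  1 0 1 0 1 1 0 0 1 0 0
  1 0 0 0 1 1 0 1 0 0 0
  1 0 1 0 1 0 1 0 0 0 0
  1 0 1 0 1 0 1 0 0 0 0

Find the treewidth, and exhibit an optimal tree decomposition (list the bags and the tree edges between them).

Treewidth 4.
Bags: B1 = {0, 3, 4, 5, 6}  B2 = {0, 1, 4, 5, 6}  B3 = {0, 2, 4, 5, 6}  B4 = {0, 2, 4, 5, 7}  B5 = {0, 2, 4, 6, 9}  B6 = {0, 4, 5, 7, 8}  B7 = {0, 2, 4, 6, 10}
Tree: B1–B2, B1–B3, B3–B4, B3–B5, B4–B6, B5–B7

Every bag has size at most 5, so the width is 5 − 1 = 4 and tw(G) ≤ 4. On the other hand G contains the 5-clique {0, 2, 4, 6, 9}. A clique must lie in a single bag of any decomposition, so no decomposition can have width below 4. The upper and lower bounds meet at 4, so that is the treewidth.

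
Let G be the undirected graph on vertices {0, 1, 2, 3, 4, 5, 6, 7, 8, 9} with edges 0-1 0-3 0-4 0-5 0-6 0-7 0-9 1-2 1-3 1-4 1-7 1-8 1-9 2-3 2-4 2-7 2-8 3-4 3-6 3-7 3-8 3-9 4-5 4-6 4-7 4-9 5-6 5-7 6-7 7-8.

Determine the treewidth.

4

A width-4 tree decomposition is:
Bags: B1 = {0, 3, 4, 6, 7}  B2 = {0, 1, 3, 4, 7}  B3 = {0, 1, 3, 4, 9}  B4 = {1, 2, 3, 4, 7}  B5 = {1, 2, 3, 7, 8}  B6 = {0, 4, 5, 6, 7}
Tree: B1–B2, B2–B3, B2–B4, B4–B5, B1–B6
The largest bag has 5 vertices, giving width 4; this decomposition certifies tw(G) ≤ 4. Conversely, {1, 2, 3, 7, 8} is a clique of size 5, and the vertices of any clique must share a bag in every tree decomposition; so some bag has ≥ 5 vertices and tw(G) ≥ 4. Hence tw(G) = 4 exactly.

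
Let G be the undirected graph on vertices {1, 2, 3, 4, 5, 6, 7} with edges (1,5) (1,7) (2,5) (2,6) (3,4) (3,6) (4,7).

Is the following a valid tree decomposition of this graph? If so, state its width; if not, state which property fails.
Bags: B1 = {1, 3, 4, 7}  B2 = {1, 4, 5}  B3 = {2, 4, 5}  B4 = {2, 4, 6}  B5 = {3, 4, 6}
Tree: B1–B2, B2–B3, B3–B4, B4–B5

No — bags containing vertex 3 are not connected in the tree.

A tree decomposition must satisfy three properties: every vertex lies in some bag; for every edge, both endpoints lie together in some bag; and for every vertex, the bags containing it form a connected subtree. Here bags containing vertex 3 are not connected in the tree, so the decomposition is invalid.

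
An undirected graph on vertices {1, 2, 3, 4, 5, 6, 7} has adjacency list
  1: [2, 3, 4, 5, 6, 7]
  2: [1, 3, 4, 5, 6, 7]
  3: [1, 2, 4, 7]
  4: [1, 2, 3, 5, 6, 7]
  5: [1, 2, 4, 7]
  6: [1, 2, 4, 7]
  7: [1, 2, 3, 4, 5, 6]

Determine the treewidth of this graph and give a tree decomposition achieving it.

Every bag has size at most 5, so the width is 5 − 1 = 4 and tw(G) ≤ 4. For the lower bound, the 5 vertices {1, 2, 3, 4, 7} are pairwise adjacent, and any tree decomposition puts a clique entirely inside one bag — forcing width ≥ 4. Hence tw(G) = 4 exactly.

Treewidth 4.
Bags: B1 = {1, 2, 3, 4, 7}  B2 = {1, 2, 4, 5, 7}  B3 = {1, 2, 4, 6, 7}
Tree: B1–B2, B1–B3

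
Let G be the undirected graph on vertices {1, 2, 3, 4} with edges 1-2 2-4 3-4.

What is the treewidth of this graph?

A width-1 tree decomposition is:
Bags: B1 = {3, 4}  B2 = {2, 4}  B3 = {1, 2}
Tree: B1–B2, B2–B3
Each bag holds 2 vertices, so the decomposition has width 1, which upper-bounds the treewidth. G has an edge, so its treewidth is at least 1. The upper and lower bounds meet at 1, so that is the treewidth.

1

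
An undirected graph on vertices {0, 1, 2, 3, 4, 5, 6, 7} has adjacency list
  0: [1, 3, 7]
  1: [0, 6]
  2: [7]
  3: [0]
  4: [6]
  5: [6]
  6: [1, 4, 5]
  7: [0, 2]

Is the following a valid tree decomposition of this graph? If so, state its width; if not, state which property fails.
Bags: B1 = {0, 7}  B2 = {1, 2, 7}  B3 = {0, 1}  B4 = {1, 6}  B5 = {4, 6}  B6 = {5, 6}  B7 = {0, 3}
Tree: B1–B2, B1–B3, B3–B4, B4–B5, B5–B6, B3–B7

No — bags containing vertex 1 are not connected in the tree.

A tree decomposition must satisfy three properties: every vertex lies in some bag; for every edge, both endpoints lie together in some bag; and for every vertex, the bags containing it form a connected subtree. Here bags containing vertex 1 are not connected in the tree, so the decomposition is invalid.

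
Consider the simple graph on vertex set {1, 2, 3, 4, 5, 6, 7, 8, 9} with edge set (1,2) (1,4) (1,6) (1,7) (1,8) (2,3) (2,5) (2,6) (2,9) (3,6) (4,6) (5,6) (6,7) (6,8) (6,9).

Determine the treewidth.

2

A width-2 tree decomposition is:
Bags: B1 = {1, 4, 6}  B2 = {1, 6, 7}  B3 = {1, 2, 6}  B4 = {2, 6, 9}  B5 = {2, 3, 6}  B6 = {2, 5, 6}  B7 = {1, 6, 8}
Tree: B1–B2, B2–B3, B3–B4, B4–B5, B4–B6, B1–B7
Every bag has size at most 3, so the width is 3 − 1 = 2 and tw(G) ≤ 2. Conversely, {1, 6, 8} is a clique of size 3, and the vertices of any clique must share a bag in every tree decomposition; so some bag has ≥ 3 vertices and tw(G) ≥ 2. Combining the bounds, tw(G) = 2.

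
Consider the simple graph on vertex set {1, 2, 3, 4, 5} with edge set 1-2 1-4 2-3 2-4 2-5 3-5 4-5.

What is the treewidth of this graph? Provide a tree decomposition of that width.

Each bag holds 3 vertices, so the decomposition has width 2, which upper-bounds the treewidth. On the other hand G contains the 3-clique {2, 3, 5}. A clique must lie in a single bag of any decomposition, so no decomposition can have width below 2. Combining the bounds, tw(G) = 2.

Treewidth 2.
One optimal decomposition is:
Bags: B1 = {2, 4, 5}  B2 = {1, 2, 4}  B3 = {2, 3, 5}
Tree: B1–B2, B1–B3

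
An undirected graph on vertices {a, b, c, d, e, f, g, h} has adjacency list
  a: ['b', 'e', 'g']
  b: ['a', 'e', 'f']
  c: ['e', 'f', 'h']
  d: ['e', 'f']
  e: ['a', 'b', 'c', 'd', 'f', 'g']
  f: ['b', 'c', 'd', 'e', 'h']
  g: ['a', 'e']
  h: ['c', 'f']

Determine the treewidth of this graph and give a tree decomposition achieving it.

Treewidth 2.
One optimal decomposition is:
Bags: B1 = {a, b, e}  B2 = {b, e, f}  B3 = {c, e, f}  B4 = {c, f, h}  B5 = {d, e, f}  B6 = {a, e, g}
Tree: B1–B2, B2–B3, B3–B4, B2–B5, B1–B6

Each bag holds 3 vertices, so the decomposition has width 2, which upper-bounds the treewidth. On the other hand G contains the 3-clique {a, e, g}. A clique must lie in a single bag of any decomposition, so no decomposition can have width below 2. Therefore the treewidth is 2.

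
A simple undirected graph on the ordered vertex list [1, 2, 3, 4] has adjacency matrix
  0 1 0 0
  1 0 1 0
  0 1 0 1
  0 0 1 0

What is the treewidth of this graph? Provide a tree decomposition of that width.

Treewidth 1.
One optimal decomposition is:
Bags: B1 = {3, 4}  B2 = {2, 3}  B3 = {1, 2}
Tree: B1–B2, B2–B3

Every bag has size at most 2, so the width is 2 − 1 = 1 and tw(G) ≤ 1. Any graph with an edge has treewidth ≥ 1, and G has the edge 4–3. Combining the bounds, tw(G) = 1.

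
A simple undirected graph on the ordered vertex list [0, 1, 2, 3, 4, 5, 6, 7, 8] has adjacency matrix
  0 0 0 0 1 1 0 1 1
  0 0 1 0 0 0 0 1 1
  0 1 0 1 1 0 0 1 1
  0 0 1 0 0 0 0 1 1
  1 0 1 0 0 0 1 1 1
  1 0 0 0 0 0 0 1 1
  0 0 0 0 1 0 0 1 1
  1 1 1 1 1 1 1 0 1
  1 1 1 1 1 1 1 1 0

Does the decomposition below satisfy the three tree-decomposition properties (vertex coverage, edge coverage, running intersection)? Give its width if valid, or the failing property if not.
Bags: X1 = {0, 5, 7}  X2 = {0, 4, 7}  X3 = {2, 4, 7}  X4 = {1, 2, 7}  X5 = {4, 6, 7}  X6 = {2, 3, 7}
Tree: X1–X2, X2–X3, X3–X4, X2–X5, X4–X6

A tree decomposition must satisfy three properties: every vertex lies in some bag; for every edge, both endpoints lie together in some bag; and for every vertex, the bags containing it form a connected subtree. Here vertex 8 appears in no bag, so the decomposition is invalid.

No — vertex 8 appears in no bag.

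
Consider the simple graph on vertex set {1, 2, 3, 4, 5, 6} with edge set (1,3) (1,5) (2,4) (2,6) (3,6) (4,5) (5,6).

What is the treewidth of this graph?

2

A width-2 tree decomposition is:
Bags: B1 = {1, 3, 5}  B2 = {3, 5, 6}  B3 = {4, 5, 6}  B4 = {2, 4, 6}
Tree: B1–B2, B2–B3, B3–B4
Each bag holds 3 vertices, so the decomposition has width 2, which upper-bounds the treewidth. For the lower bound, G contains the cycle 1–3–6–5–1, so G is not a forest; only forests have treewidth ≤ 1, hence tw(G) ≥ 2. Combining the bounds, tw(G) = 2.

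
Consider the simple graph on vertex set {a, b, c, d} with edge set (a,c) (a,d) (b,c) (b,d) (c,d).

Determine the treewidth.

A width-2 tree decomposition is:
Bags: B1 = {b, c, d}  B2 = {a, c, d}
Tree: B1–B2
Each bag holds 3 vertices, so the decomposition has width 2, which upper-bounds the treewidth. On the other hand G contains the 3-clique {a, c, d}. A clique must lie in a single bag of any decomposition, so no decomposition can have width below 2. Hence tw(G) = 2 exactly.

2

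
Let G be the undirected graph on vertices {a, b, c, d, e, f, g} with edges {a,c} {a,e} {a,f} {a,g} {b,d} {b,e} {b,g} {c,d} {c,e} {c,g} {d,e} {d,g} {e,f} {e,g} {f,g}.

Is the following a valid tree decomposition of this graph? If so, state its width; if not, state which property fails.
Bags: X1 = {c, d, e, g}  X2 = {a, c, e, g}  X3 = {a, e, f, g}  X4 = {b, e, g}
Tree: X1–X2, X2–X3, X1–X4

No — edge (d,b) lies in no bag.

A tree decomposition must satisfy three properties: every vertex lies in some bag; for every edge, both endpoints lie together in some bag; and for every vertex, the bags containing it form a connected subtree. Here edge (d,b) lies in no bag, so the decomposition is invalid.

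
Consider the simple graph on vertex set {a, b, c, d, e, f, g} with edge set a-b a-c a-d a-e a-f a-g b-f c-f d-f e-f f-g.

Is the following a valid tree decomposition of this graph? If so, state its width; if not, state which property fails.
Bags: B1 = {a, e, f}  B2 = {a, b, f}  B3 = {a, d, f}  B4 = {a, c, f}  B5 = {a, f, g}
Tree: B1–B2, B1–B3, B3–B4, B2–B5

Yes; width 2.

Checking the three conditions: (i) the bags cover all of {a, b, c, d, e, f, g}; (ii) for each edge, some bag contains both endpoints; (iii) the bags containing any fixed vertex form a subtree. All hold, so the decomposition is valid with width 3 − 1 = 2.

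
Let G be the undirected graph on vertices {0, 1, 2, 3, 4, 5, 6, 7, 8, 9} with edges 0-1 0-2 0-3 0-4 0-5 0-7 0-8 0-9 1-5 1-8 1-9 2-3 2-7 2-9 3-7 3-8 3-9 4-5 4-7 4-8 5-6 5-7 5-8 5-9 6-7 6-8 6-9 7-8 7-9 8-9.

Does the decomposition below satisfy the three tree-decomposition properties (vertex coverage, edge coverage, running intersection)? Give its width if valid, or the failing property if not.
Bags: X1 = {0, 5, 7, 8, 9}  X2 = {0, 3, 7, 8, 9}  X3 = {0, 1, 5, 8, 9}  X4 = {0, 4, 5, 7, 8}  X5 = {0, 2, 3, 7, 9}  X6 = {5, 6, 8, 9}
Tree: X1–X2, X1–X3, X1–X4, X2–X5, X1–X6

No — edge (7,6) lies in no bag.

A tree decomposition must satisfy three properties: every vertex lies in some bag; for every edge, both endpoints lie together in some bag; and for every vertex, the bags containing it form a connected subtree. Here edge (7,6) lies in no bag, so the decomposition is invalid.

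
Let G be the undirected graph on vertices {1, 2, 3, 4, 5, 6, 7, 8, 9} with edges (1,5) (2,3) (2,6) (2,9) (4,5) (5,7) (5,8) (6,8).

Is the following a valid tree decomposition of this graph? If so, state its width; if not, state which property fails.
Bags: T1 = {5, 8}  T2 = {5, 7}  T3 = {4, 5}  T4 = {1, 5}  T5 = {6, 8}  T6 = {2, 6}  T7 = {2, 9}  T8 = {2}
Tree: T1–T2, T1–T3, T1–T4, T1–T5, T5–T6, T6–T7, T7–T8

A tree decomposition must satisfy three properties: every vertex lies in some bag; for every edge, both endpoints lie together in some bag; and for every vertex, the bags containing it form a connected subtree. Here vertex 3 appears in no bag, so the decomposition is invalid.

No — vertex 3 appears in no bag.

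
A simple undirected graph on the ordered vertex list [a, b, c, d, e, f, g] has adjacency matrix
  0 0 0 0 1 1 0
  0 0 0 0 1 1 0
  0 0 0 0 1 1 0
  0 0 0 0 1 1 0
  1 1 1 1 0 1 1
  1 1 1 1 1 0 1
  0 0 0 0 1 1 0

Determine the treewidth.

A width-2 tree decomposition is:
Bags: B1 = {c, e, f}  B2 = {b, e, f}  B3 = {d, e, f}  B4 = {e, f, g}  B5 = {a, e, f}
Tree: B1–B2, B2–B3, B1–B4, B3–B5
Each bag holds 3 vertices, so the decomposition has width 2, which upper-bounds the treewidth. On the other hand G contains the 3-clique {d, e, f}. A clique must lie in a single bag of any decomposition, so no decomposition can have width below 2. Hence tw(G) = 2 exactly.

2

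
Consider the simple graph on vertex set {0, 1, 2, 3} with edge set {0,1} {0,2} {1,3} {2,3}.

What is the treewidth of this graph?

A width-2 tree decomposition is:
Bags: B1 = {0, 1, 3}  B2 = {0, 2, 3}
Tree: B1–B2
The largest bag has 3 vertices, giving width 2; this decomposition certifies tw(G) ≤ 2. Since 3–1–0–2–3 is a cycle in G, G is not acyclic. Forests are exactly the graphs of treewidth ≤ 1, so tw(G) ≥ 2. Combining the bounds, tw(G) = 2.

2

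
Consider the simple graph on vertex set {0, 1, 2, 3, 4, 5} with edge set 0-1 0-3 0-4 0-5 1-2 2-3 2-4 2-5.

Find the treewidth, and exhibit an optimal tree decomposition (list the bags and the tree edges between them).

Each bag holds 3 vertices, so the decomposition has width 2, which upper-bounds the treewidth. The edges 3–2–4–0–3 form a cycle, so G is not a tree and its treewidth is at least 2. Combining the bounds, tw(G) = 2.

Treewidth 2.
Bags: B1 = {0, 2, 3}  B2 = {0, 2, 4}  B3 = {0, 1, 2}  B4 = {0, 2, 5}
Tree: B1–B2, B2–B3, B3–B4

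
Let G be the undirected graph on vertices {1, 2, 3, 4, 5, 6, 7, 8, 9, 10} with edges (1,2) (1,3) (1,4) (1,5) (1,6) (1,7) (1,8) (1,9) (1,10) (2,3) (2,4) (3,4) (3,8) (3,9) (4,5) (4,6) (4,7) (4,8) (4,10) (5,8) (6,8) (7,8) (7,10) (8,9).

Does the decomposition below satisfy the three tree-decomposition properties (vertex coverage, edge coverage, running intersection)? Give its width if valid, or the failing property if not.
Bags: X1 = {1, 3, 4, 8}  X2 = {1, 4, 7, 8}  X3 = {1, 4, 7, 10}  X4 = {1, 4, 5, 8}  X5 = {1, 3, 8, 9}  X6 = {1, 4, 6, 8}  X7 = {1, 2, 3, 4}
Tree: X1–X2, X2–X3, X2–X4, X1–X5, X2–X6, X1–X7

Yes; width 3.

Checking the three conditions: (i) the bags cover all of {1, 2, 3, 4, 5, 6, 7, 8, 9, 10}; (ii) for each edge, some bag contains both endpoints; (iii) the bags containing any fixed vertex form a subtree. All hold, so the decomposition is valid with width 4 − 1 = 3.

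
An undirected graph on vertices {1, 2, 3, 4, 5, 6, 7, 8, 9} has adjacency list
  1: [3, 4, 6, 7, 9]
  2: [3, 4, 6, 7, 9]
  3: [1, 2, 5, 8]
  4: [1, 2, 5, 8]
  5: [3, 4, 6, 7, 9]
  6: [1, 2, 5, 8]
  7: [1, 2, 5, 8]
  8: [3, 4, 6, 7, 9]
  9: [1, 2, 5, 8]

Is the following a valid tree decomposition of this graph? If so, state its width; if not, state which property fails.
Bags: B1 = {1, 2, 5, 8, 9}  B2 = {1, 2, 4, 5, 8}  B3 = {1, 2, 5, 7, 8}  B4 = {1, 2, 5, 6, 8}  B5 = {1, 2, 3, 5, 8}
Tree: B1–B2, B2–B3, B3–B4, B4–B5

Vertex coverage: the bags together contain {1, 2, 3, 4, 5, 6, 7, 8, 9}, the full vertex set. Edge coverage: each edge of G has both endpoints in at least one bag. Running intersection: for every vertex, the bags containing it form a connected subtree. All three properties hold, so this is a valid tree decomposition of width max|bag| − 1 = 4, and hence tw(G) ≤ 4.

Yes; width 4.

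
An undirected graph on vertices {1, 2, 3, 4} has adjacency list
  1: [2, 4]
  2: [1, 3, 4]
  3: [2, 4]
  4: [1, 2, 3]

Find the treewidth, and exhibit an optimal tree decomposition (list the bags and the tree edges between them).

Treewidth 2.
Bags: B1 = {1, 2, 4}  B2 = {2, 3, 4}
Tree: B1–B2

Every bag has size at most 3, so the width is 3 − 1 = 2 and tw(G) ≤ 2. For the lower bound, the 3 vertices {1, 2, 4} are pairwise adjacent, and any tree decomposition puts a clique entirely inside one bag — forcing width ≥ 2. The upper and lower bounds meet at 2, so that is the treewidth.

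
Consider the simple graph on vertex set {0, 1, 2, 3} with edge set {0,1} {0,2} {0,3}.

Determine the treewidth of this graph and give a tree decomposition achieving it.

Treewidth 1.
One optimal decomposition is:
Bags: B1 = {0, 2}  B2 = {0, 3}  B3 = {0, 1}
Tree: B1–B2, B2–B3

Every bag has size at most 2, so the width is 2 − 1 = 1 and tw(G) ≤ 1. G has an edge, so its treewidth is at least 1. Therefore the treewidth is 1.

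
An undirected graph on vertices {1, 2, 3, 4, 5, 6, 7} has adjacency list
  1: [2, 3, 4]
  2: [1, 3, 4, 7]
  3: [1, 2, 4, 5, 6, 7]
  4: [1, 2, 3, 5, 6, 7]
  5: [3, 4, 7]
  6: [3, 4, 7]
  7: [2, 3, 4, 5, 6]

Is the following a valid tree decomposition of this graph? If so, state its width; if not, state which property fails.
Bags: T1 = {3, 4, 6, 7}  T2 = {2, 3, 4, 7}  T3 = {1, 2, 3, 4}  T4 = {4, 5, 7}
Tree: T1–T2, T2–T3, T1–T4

A tree decomposition must satisfy three properties: every vertex lies in some bag; for every edge, both endpoints lie together in some bag; and for every vertex, the bags containing it form a connected subtree. Here edge (3,5) lies in no bag, so the decomposition is invalid.

No — edge (3,5) lies in no bag.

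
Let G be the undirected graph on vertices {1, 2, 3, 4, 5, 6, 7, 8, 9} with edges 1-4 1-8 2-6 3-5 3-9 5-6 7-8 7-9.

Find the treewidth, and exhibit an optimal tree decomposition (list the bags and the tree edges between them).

The largest bag has 2 vertices, giving width 1; this decomposition certifies tw(G) ≤ 1. Since G has at least one edge (e.g. 2–6), it is not an edgeless graph, so tw(G) ≥ 1. Therefore the treewidth is 1.

Treewidth 1.
One such decomposition:
Bags: B1 = {2, 6}  B2 = {5, 6}  B3 = {3, 5}  B4 = {3, 9}  B5 = {7, 9}  B6 = {7, 8}  B7 = {1, 8}  B8 = {1, 4}
Tree: B1–B2, B2–B3, B3–B4, B4–B5, B5–B6, B6–B7, B7–B8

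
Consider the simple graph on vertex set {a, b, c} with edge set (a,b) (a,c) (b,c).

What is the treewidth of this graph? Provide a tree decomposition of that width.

Treewidth 2.
One such decomposition:
Bags: B1 = {a, b, c}
Tree: (single bag)

A single bag containing all 3 vertices is trivially a valid decomposition of width 2. For the lower bound, the 3 vertices {a, b, c} are pairwise adjacent, and any tree decomposition puts a clique entirely inside one bag — forcing width ≥ 2. Combining the bounds, tw(G) = 2.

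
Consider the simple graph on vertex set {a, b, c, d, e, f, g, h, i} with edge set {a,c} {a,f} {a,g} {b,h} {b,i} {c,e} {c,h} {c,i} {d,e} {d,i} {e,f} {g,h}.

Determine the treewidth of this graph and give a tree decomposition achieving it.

Every bag has size at most 4, so the width is 4 − 1 = 3 and tw(G) ≤ 3. For the lower bound: the 4 vertex sets {b,g,h}, {i}, {c}, {a,d,e,f} are disjoint, each induces a connected subgraph, and every pair is joined by at least one edge of G. Contracting each set to a single vertex therefore yields K_{4} as a minor, and since treewidth is minor-monotone, tw(G) ≥ tw(K_{4}) = 3. Hence tw(G) = 3 exactly.

Treewidth 3.
One such decomposition:
Bags: B1 = {b, g, h, i}  B2 = {c, g, h, i}  B3 = {a, c, g, i}  B4 = {a, c, d, i}  B5 = {a, c, d, e}  B6 = {a, d, e, f}
Tree: B1–B2, B2–B3, B3–B4, B4–B5, B5–B6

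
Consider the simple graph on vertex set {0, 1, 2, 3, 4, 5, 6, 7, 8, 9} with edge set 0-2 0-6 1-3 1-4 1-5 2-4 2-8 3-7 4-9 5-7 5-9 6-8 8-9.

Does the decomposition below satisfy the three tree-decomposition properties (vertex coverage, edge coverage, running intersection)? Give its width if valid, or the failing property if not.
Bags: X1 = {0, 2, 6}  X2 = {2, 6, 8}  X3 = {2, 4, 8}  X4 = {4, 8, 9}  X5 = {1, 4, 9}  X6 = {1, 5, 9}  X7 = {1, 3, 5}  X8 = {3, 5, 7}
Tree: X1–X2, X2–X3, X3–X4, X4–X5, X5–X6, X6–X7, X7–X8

Vertex coverage: the bags together contain {0, 1, 2, 3, 4, 5, 6, 7, 8, 9}, the full vertex set. Edge coverage: each edge of G has both endpoints in at least one bag. Running intersection: for every vertex, the bags containing it form a connected subtree. All three properties hold, so this is a valid tree decomposition of width max|bag| − 1 = 2, and hence tw(G) ≤ 2.

Yes; width 2.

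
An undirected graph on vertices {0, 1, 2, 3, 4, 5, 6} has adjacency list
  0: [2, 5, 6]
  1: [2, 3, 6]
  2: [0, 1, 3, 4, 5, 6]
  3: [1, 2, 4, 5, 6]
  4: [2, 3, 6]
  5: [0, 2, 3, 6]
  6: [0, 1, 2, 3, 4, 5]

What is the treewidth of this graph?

3

A width-3 tree decomposition is:
Bags: B1 = {2, 3, 4, 6}  B2 = {2, 3, 5, 6}  B3 = {1, 2, 3, 6}  B4 = {0, 2, 5, 6}
Tree: B1–B2, B1–B3, B2–B4
Each bag holds 4 vertices, so the decomposition has width 3, which upper-bounds the treewidth. On the other hand G contains the 4-clique {0, 2, 5, 6}. A clique must lie in a single bag of any decomposition, so no decomposition can have width below 3. The upper and lower bounds meet at 3, so that is the treewidth.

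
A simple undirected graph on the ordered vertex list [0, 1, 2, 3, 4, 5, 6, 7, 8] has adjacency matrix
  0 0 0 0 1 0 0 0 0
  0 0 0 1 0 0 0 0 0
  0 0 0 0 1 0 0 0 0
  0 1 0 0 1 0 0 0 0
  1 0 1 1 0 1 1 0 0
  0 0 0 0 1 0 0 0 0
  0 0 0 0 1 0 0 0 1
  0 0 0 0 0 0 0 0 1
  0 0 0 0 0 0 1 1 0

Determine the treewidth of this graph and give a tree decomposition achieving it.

Treewidth 1.
One such decomposition:
Bags: B1 = {4, 5}  B2 = {4, 6}  B3 = {3, 4}  B4 = {0, 4}  B5 = {2, 4}  B6 = {1, 3}  B7 = {6, 8}  B8 = {7, 8}
Tree: B1–B2, B2–B3, B1–B4, B3–B5, B3–B6, B2–B7, B7–B8

Every bag has size at most 2, so the width is 2 − 1 = 1 and tw(G) ≤ 1. Since G has at least one edge (e.g. 5–4), it is not an edgeless graph, so tw(G) ≥ 1. Hence tw(G) = 1 exactly.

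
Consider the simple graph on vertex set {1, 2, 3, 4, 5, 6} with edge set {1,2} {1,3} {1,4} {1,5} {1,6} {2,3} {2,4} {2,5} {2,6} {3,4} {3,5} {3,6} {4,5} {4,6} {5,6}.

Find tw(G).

5

A width-5 tree decomposition is:
Bags: B1 = {1, 2, 3, 4, 5, 6}
Tree: (single bag)
A single bag containing all 6 vertices is trivially a valid decomposition of width 5. For the lower bound, the 6 vertices {1, 2, 3, 4, 5, 6} are pairwise adjacent, and any tree decomposition puts a clique entirely inside one bag — forcing width ≥ 5. Combining the bounds, tw(G) = 5.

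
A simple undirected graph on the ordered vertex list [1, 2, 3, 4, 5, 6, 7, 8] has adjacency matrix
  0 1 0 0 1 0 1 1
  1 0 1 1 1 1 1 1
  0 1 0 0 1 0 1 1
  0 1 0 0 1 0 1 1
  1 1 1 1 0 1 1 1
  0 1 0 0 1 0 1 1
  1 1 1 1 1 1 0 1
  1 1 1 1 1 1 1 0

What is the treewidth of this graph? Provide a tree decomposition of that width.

Every bag has size at most 5, so the width is 5 − 1 = 4 and tw(G) ≤ 4. On the other hand G contains the 5-clique {1, 2, 5, 7, 8}. A clique must lie in a single bag of any decomposition, so no decomposition can have width below 4. Combining the bounds, tw(G) = 4.

Treewidth 4.
One such decomposition:
Bags: B1 = {2, 5, 6, 7, 8}  B2 = {2, 3, 5, 7, 8}  B3 = {1, 2, 5, 7, 8}  B4 = {2, 4, 5, 7, 8}
Tree: B1–B2, B1–B3, B1–B4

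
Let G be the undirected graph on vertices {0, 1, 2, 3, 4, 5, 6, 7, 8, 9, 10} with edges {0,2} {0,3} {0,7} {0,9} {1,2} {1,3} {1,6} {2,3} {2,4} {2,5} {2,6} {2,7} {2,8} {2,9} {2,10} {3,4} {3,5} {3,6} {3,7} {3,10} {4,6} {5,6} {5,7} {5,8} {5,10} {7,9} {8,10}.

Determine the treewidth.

3

A width-3 tree decomposition is:
Bags: B1 = {2, 3, 5, 7}  B2 = {2, 3, 5, 10}  B3 = {0, 2, 3, 7}  B4 = {2, 3, 5, 6}  B5 = {0, 2, 7, 9}  B6 = {2, 5, 8, 10}  B7 = {2, 3, 4, 6}  B8 = {1, 2, 3, 6}
Tree: B1–B2, B1–B3, B1–B4, B3–B5, B2–B6, B4–B7, B4–B8
Each bag holds 4 vertices, so the decomposition has width 3, which upper-bounds the treewidth. Conversely, {2, 5, 8, 10} is a clique of size 4, and the vertices of any clique must share a bag in every tree decomposition; so some bag has ≥ 4 vertices and tw(G) ≥ 3. Combining the bounds, tw(G) = 3.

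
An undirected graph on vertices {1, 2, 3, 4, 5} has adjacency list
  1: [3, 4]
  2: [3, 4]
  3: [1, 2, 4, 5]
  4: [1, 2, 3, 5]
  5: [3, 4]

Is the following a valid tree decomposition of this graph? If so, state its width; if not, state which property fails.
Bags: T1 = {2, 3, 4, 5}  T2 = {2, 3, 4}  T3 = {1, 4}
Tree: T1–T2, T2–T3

No — edge (3,1) lies in no bag.

A tree decomposition must satisfy three properties: every vertex lies in some bag; for every edge, both endpoints lie together in some bag; and for every vertex, the bags containing it form a connected subtree. Here edge (3,1) lies in no bag, so the decomposition is invalid.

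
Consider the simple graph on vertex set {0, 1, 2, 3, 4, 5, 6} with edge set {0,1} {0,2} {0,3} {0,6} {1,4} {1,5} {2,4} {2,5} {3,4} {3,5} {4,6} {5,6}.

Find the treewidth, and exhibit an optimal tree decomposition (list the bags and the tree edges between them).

Each bag holds 4 vertices, so the decomposition has width 3, which upper-bounds the treewidth. For the lower bound: the 4 vertex sets {2,5}, {3,4}, {0}, {6} are disjoint, each induces a connected subgraph, and every pair is joined by at least one edge of G. Contracting each set to a single vertex therefore yields K_{4} as a minor, and since treewidth is minor-monotone, tw(G) ≥ tw(K_{4}) = 3. The upper and lower bounds meet at 3, so that is the treewidth.

Treewidth 3.
One such decomposition:
Bags: B1 = {0, 2, 4, 5}  B2 = {0, 3, 4, 5}  B3 = {0, 4, 5, 6}  B4 = {0, 1, 4, 5}
Tree: B1–B2, B2–B3, B3–B4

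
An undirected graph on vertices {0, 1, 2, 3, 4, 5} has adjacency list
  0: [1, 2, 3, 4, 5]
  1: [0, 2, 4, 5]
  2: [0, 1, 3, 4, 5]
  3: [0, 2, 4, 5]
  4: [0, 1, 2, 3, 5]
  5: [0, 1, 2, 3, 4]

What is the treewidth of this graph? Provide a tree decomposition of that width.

Treewidth 4.
One optimal decomposition is:
Bags: B1 = {0, 1, 2, 4, 5}  B2 = {0, 2, 3, 4, 5}
Tree: B1–B2

Every bag has size at most 5, so the width is 5 − 1 = 4 and tw(G) ≤ 4. For the lower bound, the 5 vertices {0, 1, 2, 4, 5} are pairwise adjacent, and any tree decomposition puts a clique entirely inside one bag — forcing width ≥ 4. The upper and lower bounds meet at 4, so that is the treewidth.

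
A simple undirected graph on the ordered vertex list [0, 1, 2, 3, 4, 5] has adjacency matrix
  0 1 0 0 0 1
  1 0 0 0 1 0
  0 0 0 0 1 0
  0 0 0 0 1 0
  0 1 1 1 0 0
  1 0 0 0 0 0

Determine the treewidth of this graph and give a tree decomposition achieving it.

Treewidth 1.
One optimal decomposition is:
Bags: B1 = {0, 1}  B2 = {1, 4}  B3 = {0, 5}  B4 = {2, 4}  B5 = {3, 4}
Tree: B1–B2, B1–B3, B2–B4, B4–B5

Every bag has size at most 2, so the width is 2 − 1 = 1 and tw(G) ≤ 1. G has an edge, so its treewidth is at least 1. Hence tw(G) = 1 exactly.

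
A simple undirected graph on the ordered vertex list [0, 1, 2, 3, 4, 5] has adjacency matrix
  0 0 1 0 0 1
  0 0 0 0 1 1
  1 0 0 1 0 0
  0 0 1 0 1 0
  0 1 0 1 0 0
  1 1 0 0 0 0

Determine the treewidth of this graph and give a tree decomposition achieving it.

The largest bag has 3 vertices, giving width 2; this decomposition certifies tw(G) ≤ 2. For the lower bound, G contains the cycle 2–3–4–1–5–0–2, so G is not a forest; only forests have treewidth ≤ 1, hence tw(G) ≥ 2. Hence tw(G) = 2 exactly.

Treewidth 2.
One optimal decomposition is:
Bags: B1 = {2, 3, 4}  B2 = {1, 2, 4}  B3 = {1, 2, 5}  B4 = {0, 2, 5}
Tree: B1–B2, B2–B3, B3–B4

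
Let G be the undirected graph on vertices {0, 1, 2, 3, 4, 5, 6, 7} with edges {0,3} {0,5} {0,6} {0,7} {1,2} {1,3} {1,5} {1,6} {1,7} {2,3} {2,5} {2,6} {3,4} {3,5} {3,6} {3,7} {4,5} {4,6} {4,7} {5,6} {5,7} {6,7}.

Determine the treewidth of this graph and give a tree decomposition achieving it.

Every bag has size at most 5, so the width is 5 − 1 = 4 and tw(G) ≤ 4. For the lower bound, the 5 vertices {1, 2, 3, 5, 6} are pairwise adjacent, and any tree decomposition puts a clique entirely inside one bag — forcing width ≥ 4. Combining the bounds, tw(G) = 4.

Treewidth 4.
One such decomposition:
Bags: B1 = {1, 3, 5, 6, 7}  B2 = {3, 4, 5, 6, 7}  B3 = {1, 2, 3, 5, 6}  B4 = {0, 3, 5, 6, 7}
Tree: B1–B2, B1–B3, B2–B4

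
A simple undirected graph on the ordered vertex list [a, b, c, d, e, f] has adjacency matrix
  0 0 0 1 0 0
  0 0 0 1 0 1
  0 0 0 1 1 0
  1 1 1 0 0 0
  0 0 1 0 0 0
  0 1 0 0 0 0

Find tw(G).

A width-1 tree decomposition is:
Bags: B1 = {b, d}  B2 = {c, d}  B3 = {c, e}  B4 = {b, f}  B5 = {a, d}
Tree: B1–B2, B2–B3, B1–B4, B2–B5
Each bag holds 2 vertices, so the decomposition has width 1, which upper-bounds the treewidth. G has an edge, so its treewidth is at least 1. Combining the bounds, tw(G) = 1.

1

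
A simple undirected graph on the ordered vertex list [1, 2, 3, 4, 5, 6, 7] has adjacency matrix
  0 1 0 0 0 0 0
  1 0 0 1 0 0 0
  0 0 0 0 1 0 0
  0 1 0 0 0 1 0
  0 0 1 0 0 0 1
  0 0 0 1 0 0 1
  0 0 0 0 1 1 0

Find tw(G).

A width-1 tree decomposition is:
Bags: B1 = {3, 5}  B2 = {5, 7}  B3 = {6, 7}  B4 = {4, 6}  B5 = {2, 4}  B6 = {1, 2}
Tree: B1–B2, B2–B3, B3–B4, B4–B5, B5–B6
The largest bag has 2 vertices, giving width 1; this decomposition certifies tw(G) ≤ 1. Any graph with an edge has treewidth ≥ 1, and G has the edge 3–5. Combining the bounds, tw(G) = 1.

1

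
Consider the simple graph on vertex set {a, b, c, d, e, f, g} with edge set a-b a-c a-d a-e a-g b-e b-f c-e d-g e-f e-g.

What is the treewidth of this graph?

2

A width-2 tree decomposition is:
Bags: B1 = {a, c, e}  B2 = {a, b, e}  B3 = {a, e, g}  B4 = {a, d, g}  B5 = {b, e, f}
Tree: B1–B2, B1–B3, B3–B4, B2–B5
The largest bag has 3 vertices, giving width 2; this decomposition certifies tw(G) ≤ 2. For the lower bound, the 3 vertices {a, d, g} are pairwise adjacent, and any tree decomposition puts a clique entirely inside one bag — forcing width ≥ 2. Therefore the treewidth is 2.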